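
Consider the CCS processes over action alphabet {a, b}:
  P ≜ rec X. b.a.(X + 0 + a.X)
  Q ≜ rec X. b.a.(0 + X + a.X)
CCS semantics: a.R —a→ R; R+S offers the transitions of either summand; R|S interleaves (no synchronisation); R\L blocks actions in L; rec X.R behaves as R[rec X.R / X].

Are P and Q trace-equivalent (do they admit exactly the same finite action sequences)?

trace-equivalent

P's transition system — 3 states:
  m0 = rec X. b.a.(X + 0 + a.X) has moves =b=> m1
  m1 = a.((rec X. b.a.(X + 0 + a.X)) + 0 + a.(rec X. b.a.(X + 0 + a.X))) has moves =a=> m2
  m2 = (rec X. b.a.(X + 0 + a.X)) + 0 + a.(rec X. b.a.(X + 0 + a.X)) has moves =a=> m0, =b=> m1
Q's transition system — 3 states:
  n0 = rec X. b.a.(0 + X + a.X) has moves =b=> n1
  n1 = a.(0 + (rec X. b.a.(0 + X + a.X)) + a.(rec X. b.a.(0 + X + a.X))) has moves =a=> n2
  n2 = 0 + (rec X. b.a.(0 + X + a.X)) + a.(rec X. b.a.(0 + X + a.X)) has moves =a=> n0, =b=> n1
Bisimilarity quotient blocks:
  B0 = {m0, n0}
  B1 = {m1, n1}
  B2 = {m2, n2}
m0 ∈ B0, n0 ∈ B0 → same block
Bisimilar ⇒ trace-equivalent.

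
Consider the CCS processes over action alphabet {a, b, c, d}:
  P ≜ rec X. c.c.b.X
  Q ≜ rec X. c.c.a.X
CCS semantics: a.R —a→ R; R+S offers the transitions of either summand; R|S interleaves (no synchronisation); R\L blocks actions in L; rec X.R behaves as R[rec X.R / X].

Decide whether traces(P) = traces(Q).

P's transition system — 3 states:
  s0 = rec X. c.c.b.X has moves =c=> s1
  s1 = c.b.(rec X. c.c.b.X) has moves =c=> s2
  s2 = b.(rec X. c.c.b.X) has moves =b=> s0
Q's transition system — 3 states:
  t0 = rec X. c.c.a.X has moves =c=> t1
  t1 = c.a.(rec X. c.c.a.X) has moves =c=> t2
  t2 = a.(rec X. c.c.a.X) has moves =a=> t0
Run σ = ⟨ccb⟩ on P: start {s0}
  after c @ step 1: {s1}
  after c @ step 2: {s2}
  after b @ step 3: {s0}
  — P admits the full trace.
Run σ = ⟨ccb⟩ on Q: start {t0}
  after c @ step 1: {t1}
  after c @ step 2: {t2}
  after b @ step 3: ∅ (Q stuck)

trace-distinct — witness ⟨ccb⟩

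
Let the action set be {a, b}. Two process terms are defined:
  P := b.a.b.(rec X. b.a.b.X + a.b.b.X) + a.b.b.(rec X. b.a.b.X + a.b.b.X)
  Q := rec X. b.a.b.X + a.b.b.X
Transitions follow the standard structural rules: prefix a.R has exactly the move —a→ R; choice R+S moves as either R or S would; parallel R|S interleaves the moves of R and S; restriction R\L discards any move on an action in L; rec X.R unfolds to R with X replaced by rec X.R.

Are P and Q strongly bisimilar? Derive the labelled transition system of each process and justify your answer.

bisimilar

LTS(P): 5 reachable states
  m0 = b.a.b.(rec X. b.a.b.X + a.b.b.X) + a.b.b.(rec X. b.a.b.X + a.b.b.X) | ··a··> m1, ··b··> m2
  m1 = b.b.(rec X. b.a.b.X + a.b.b.X) | ··b··> m3
  m2 = a.b.(rec X. b.a.b.X + a.b.b.X) | ··a··> m3
  m3 = b.(rec X. b.a.b.X + a.b.b.X) | ··b··> m4
  m4 = rec X. b.a.b.X + a.b.b.X | ··a··> m1, ··b··> m2
LTS(Q): 4 reachable states
  n0 = rec X. b.a.b.X + a.b.b.X | ··a··> n1, ··b··> n2
  n1 = b.b.(rec X. b.a.b.X + a.b.b.X) | ··b··> n3
  n2 = a.b.(rec X. b.a.b.X + a.b.b.X) | ··a··> n3
  n3 = b.(rec X. b.a.b.X + a.b.b.X) | ··b··> n0
Coarsest stable partition (strong bisimilarity classes):
  B0 = {m0, m4, n0}
  B1 = {m1, n1}
  B2 = {m3, n3}
  B3 = {m2, n2}
m0 ∈ B0, n0 ∈ B0 → same block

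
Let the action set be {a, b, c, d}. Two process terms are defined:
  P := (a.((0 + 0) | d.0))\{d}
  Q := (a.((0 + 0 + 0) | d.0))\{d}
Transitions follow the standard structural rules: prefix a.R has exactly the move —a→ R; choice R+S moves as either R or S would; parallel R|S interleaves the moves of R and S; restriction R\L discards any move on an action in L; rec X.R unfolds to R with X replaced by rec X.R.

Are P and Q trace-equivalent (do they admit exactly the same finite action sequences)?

traces(P) = traces(Q)

LTS(P): 2 reachable states
  s0 = (a.((0 + 0) | d.0))\{d} :: ··a··> s1
  s1 = ((0 + 0) | d.0)\{d} :: stopped
LTS(Q): 2 reachable states
  t0 = (a.((0 + 0 + 0) | d.0))\{d} :: ··a··> t1
  t1 = ((0 + 0 + 0) | d.0)\{d} :: stopped
Partition-refinement fixed point:
  B0 = {s0, t0}
  B1 = {s1, t1}
s0 ∈ B0, t0 ∈ B0 → same block
Bisimilar ⇒ trace-equivalent.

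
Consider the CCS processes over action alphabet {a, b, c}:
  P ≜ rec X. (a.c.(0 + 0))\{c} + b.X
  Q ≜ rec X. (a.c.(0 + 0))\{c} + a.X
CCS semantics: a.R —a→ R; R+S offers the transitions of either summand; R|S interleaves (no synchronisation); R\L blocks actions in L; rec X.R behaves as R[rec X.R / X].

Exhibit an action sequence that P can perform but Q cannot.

P's transition system — 2 states:
  u0 = rec X. (a.c.(0 + 0))\{c} + b.X ⊢ —a→ u1, —b→ u0
  u1 = (c.(0 + 0))\{c} ⊢ ∅
Q's transition system — 2 states:
  v0 = rec X. (a.c.(0 + 0))\{c} + a.X ⊢ —a→ v0, —a→ v1
  v1 = (c.(0 + 0))\{c} ⊢ ∅
Trace ⟨b⟩ through P, begin at {u0}:
  step 1 (b): {u0}
  ✓ P
Trace ⟨b⟩ through Q, begin at {v0}:
  step 1 (b): ∅ (Q stuck)

b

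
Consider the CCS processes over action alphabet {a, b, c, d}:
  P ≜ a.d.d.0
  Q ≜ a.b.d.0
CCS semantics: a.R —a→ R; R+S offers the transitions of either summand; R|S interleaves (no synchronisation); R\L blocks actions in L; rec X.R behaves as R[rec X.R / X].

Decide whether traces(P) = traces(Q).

trace-distinct — witness ⟨ad⟩

LTS(P): 4 reachable states
  s0 = a.d.d.0 has moves —a→ s1
  s1 = d.d.0 has moves —d→ s2
  s2 = d.0 has moves —d→ s3
  s3 = 0 has moves deadlocked
LTS(Q): 4 reachable states
  t0 = a.b.d.0 has moves —a→ t1
  t1 = b.d.0 has moves —b→ t2
  t2 = d.0 has moves —d→ t3
  t3 = 0 has moves deadlocked
Run σ = ⟨ad⟩ on P: start {s0}
  step 1 (a): {s1}
  step 2 (d): {s2}
  ✓ P
Run σ = ⟨ad⟩ on Q: start {t0}
  step 1 (a): {t1}
  step 2 (d): no successor for Q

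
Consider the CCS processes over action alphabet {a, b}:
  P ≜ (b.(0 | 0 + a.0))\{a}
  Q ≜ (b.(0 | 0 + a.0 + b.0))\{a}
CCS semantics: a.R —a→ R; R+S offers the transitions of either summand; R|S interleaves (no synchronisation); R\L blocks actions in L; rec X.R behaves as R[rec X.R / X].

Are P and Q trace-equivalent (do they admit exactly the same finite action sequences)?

trace-distinct — witness ⟨bb⟩

LTS(P): 2 reachable states
  p0 = (b.(0 | 0 + a.0))\{a} | —b→ p1
  p1 = (0 | 0 + a.0)\{a} | deadlocked
LTS(Q): 3 reachable states
  q0 = (b.(0 | 0 + a.0 + b.0))\{a} | —b→ q1
  q1 = (0 | 0 + a.0 + b.0)\{a} | —b→ q2
  q2 = 0\{a} | deadlocked
Trace ⟨bb⟩ through Q, begin at {q0}:
  after b @ step 1: {q1}
  after b @ step 2: {q2}
  — Q admits the full trace.
Trace ⟨bb⟩ through P, begin at {p0}:
  after b @ step 1: {p1}
  after b @ step 2: no successor for P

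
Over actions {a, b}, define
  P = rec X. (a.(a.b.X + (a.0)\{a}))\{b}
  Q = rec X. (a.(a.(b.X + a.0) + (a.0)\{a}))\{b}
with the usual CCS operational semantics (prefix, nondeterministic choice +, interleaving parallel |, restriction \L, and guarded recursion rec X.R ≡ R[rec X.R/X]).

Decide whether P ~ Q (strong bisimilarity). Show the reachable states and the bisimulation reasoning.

P ≁ Q

P's transition system — 3 states:
  p0 = rec X. (a.(a.b.X + (a.0)\{a}))\{b} | -a-> p1
  p1 = (a.b.(rec X. (a.(a.b.X + (a.0)\{a}))\{b}) + (a.0)\{a})\{b} | -a-> p2
  p2 = (b.(rec X. (a.(a.b.X + (a.0)\{a}))\{b}))\{b} | stopped
Q's transition system — 4 states:
  q0 = rec X. (a.(a.(b.X + a.0) + (a.0)\{a}))\{b} | -a-> q1
  q1 = (a.(b.(rec X. (a.(a.(b.X + a.0) + (a.0)\{a}))\{b}) + a.0) + (a.0)\{a})\{b} | -a-> q2
  q2 = (b.(rec X. (a.(a.(b.X + a.0) + (a.0)\{a}))\{b}) + a.0)\{b} | -a-> q3
  q3 = 0\{b} | stopped
Coarsest stable partition (strong bisimilarity classes):
  B0 = {p0, q1}
  B1 = {p1, q2}
  B2 = {p2, q3}
  B3 = {q0}
p0 ∈ B0, q0 ∈ B3 → different blocks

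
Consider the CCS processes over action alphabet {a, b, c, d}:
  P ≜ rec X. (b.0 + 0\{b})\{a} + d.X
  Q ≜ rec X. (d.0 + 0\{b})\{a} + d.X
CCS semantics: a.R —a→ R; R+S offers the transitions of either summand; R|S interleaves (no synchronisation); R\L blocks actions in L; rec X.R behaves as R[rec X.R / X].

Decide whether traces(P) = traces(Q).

traces(P) ≠ traces(Q) — witness ⟨b⟩

P's transition system — 2 states:
  p0 = rec X. (b.0 + 0\{b})\{a} + d.X | —b→ p1, —d→ p0
  p1 = 0\{a} | ∅
Q's transition system — 2 states:
  q0 = rec X. (d.0 + 0\{b})\{a} + d.X | —d→ q0, —d→ q1
  q1 = 0\{a} | ∅
Executing b from P (initial set {p0}):
  [1] b ⇒ {p1}
  ✓ P
Executing b from Q (initial set {q0}):
  [1] b ⇒ no successor for Q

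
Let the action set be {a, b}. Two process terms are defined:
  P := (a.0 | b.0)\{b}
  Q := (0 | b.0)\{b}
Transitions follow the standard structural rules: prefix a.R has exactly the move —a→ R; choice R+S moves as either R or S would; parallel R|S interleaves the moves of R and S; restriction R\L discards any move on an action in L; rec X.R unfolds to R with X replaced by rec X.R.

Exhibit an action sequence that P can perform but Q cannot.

LTS(P): 2 reachable states
  s0 = (a.0 | b.0)\{b} → ··a··> s1
  s1 = (0 | b.0)\{b} → (no moves)
LTS(Q): 1 reachable states
  t0 = (0 | b.0)\{b} → (no moves)
Trace ⟨a⟩ through P, begin at {s0}:
  step 1 (a): {s1}
  P completes σ.
Trace ⟨a⟩ through Q, begin at {t0}:
  step 1 (a): ∅ (Q stuck)

a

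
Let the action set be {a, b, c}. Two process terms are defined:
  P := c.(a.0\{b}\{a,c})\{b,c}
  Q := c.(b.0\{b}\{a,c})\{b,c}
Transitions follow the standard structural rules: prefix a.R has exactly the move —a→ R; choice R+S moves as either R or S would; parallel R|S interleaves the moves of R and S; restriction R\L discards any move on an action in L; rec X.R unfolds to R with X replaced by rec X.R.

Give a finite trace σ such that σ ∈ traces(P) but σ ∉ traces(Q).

ca

P's transition system — 3 states:
  s0 = c.(a.0\{b}\{a,c})\{b,c} :: =c=> s1
  s1 = (a.0\{b}\{a,c})\{b,c} :: =a=> s2
  s2 = 0\{b}\{a,c}\{b,c} :: ·
Q's transition system — 2 states:
  t0 = c.(b.0\{b}\{a,c})\{b,c} :: =c=> t1
  t1 = (b.0\{b}\{a,c})\{b,c} :: ·
Executing ca from P (initial set {s0}):
  step 1 (c): {s1}
  step 2 (a): {s2}
  — P admits the full trace.
Executing ca from Q (initial set {t0}):
  step 1 (c): {t1}
  step 2 (a): ∅  — Q cannot continue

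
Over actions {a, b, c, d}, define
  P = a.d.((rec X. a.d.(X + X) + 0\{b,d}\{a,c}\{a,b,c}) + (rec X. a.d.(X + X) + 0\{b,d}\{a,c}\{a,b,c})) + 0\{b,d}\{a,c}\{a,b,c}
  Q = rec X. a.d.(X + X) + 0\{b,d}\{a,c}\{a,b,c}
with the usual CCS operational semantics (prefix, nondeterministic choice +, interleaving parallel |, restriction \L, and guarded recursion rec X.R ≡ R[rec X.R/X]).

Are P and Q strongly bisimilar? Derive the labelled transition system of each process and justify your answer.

bisimilar

P's transition system — 3 states:
  u0 = a.d.((rec X. a.d.(X + X) + 0\{b,d}\{a,c}\{a,b,c}) + (rec X. a.d.(X + X) + 0\{b,d}\{a,c}\{a,b,c})) + 0\{b,d}\{a,c}\{a,b,c} :: -a-> u1
  u1 = d.((rec X. a.d.(X + X) + 0\{b,d}\{a,c}\{a,b,c}) + (rec X. a.d.(X + X) + 0\{b,d}\{a,c}\{a,b,c})) :: -d-> u2
  u2 = (rec X. a.d.(X + X) + 0\{b,d}\{a,c}\{a,b,c}) + (rec X. a.d.(X + X) + 0\{b,d}\{a,c}\{a,b,c}) :: -a-> u1
Q's transition system — 3 states:
  v0 = rec X. a.d.(X + X) + 0\{b,d}\{a,c}\{a,b,c} :: -a-> v1
  v1 = d.((rec X. a.d.(X + X) + 0\{b,d}\{a,c}\{a,b,c}) + (rec X. a.d.(X + X) + 0\{b,d}\{a,c}\{a,b,c})) :: -d-> v2
  v2 = (rec X. a.d.(X + X) + 0\{b,d}\{a,c}\{a,b,c}) + (rec X. a.d.(X + X) + 0\{b,d}\{a,c}\{a,b,c}) :: -a-> v1
Coarsest stable partition (strong bisimilarity classes):
  B0 = {u0, u2, v0, v2}
  B1 = {u1, v1}
u0 ∈ B0, v0 ∈ B0 → same block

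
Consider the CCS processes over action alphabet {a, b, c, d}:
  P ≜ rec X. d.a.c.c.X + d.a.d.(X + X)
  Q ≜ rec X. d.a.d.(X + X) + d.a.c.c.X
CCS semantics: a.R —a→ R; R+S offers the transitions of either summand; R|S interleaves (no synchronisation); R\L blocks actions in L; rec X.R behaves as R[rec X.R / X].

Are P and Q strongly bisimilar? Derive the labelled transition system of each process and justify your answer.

YES

Reachable graph of P (7 states):
  s0 = rec X. d.a.c.c.X + d.a.d.(X + X) → =d=> s1, =d=> s2
  s1 = a.c.c.(rec X. d.a.c.c.X + d.a.d.(X + X)) → =a=> s3
  s2 = a.d.((rec X. d.a.c.c.X + d.a.d.(X + X)) + (rec X. d.a.c.c.X + d.a.d.(X + X))) → =a=> s4
  s3 = c.c.(rec X. d.a.c.c.X + d.a.d.(X + X)) → =c=> s5
  s4 = d.((rec X. d.a.c.c.X + d.a.d.(X + X)) + (rec X. d.a.c.c.X + d.a.d.(X + X))) → =d=> s6
  s5 = c.(rec X. d.a.c.c.X + d.a.d.(X + X)) → =c=> s0
  s6 = (rec X. d.a.c.c.X + d.a.d.(X + X)) + (rec X. d.a.c.c.X + d.a.d.(X + X)) → =d=> s1, =d=> s2
Reachable graph of Q (7 states):
  t0 = rec X. d.a.d.(X + X) + d.a.c.c.X → =d=> t1, =d=> t2
  t1 = a.c.c.(rec X. d.a.d.(X + X) + d.a.c.c.X) → =a=> t3
  t2 = a.d.((rec X. d.a.d.(X + X) + d.a.c.c.X) + (rec X. d.a.d.(X + X) + d.a.c.c.X)) → =a=> t4
  t3 = c.c.(rec X. d.a.d.(X + X) + d.a.c.c.X) → =c=> t5
  t4 = d.((rec X. d.a.d.(X + X) + d.a.c.c.X) + (rec X. d.a.d.(X + X) + d.a.c.c.X)) → =d=> t6
  t5 = c.(rec X. d.a.d.(X + X) + d.a.c.c.X) → =c=> t0
  t6 = (rec X. d.a.d.(X + X) + d.a.c.c.X) + (rec X. d.a.d.(X + X) + d.a.c.c.X) → =d=> t1, =d=> t2
Partition-refinement fixed point:
  B0 = {s0, s6, t0, t6}
  B1 = {s2, t2}
  B2 = {s4, t4}
  B3 = {s1, t1}
  B4 = {s3, t3}
  B5 = {s5, t5}
s0 ∈ B0, t0 ∈ B0 → same block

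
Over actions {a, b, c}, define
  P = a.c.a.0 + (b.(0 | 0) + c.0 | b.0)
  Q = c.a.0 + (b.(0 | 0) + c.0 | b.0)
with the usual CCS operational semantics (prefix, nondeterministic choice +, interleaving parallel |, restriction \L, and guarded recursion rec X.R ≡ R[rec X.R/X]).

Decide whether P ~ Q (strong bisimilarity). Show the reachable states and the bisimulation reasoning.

LTS(P): 7 reachable states
  s0 = a.c.a.0 + (b.(0 | 0) + c.0 | b.0) ⊢ --a--▸ s1, --b--▸ s2, --b--▸ s3, --c--▸ s4
  s1 = c.a.0 ⊢ --c--▸ s5
  s2 = 0 | 0 ⊢ ∅
  s3 = c.0 | 0 ⊢ --c--▸ s2
  s4 = 0 | b.0 ⊢ --b--▸ s2
  s5 = a.0 ⊢ --a--▸ s6
  s6 = 0 ⊢ ∅
LTS(Q): 6 reachable states
  t0 = c.a.0 + (b.(0 | 0) + c.0 | b.0) ⊢ --b--▸ t1, --b--▸ t2, --c--▸ t3, --c--▸ t4
  t1 = 0 | 0 ⊢ ∅
  t2 = c.0 | 0 ⊢ --c--▸ t1
  t3 = 0 | b.0 ⊢ --b--▸ t1
  t4 = a.0 ⊢ --a--▸ t5
  t5 = 0 ⊢ ∅
Partition-refinement fixed point:
  B0 = {s0}
  B1 = {s4, t3}
  B2 = {s2, s6, t1, t5}
  B3 = {s1}
  B4 = {s5, t4}
  B5 = {s3, t2}
  B6 = {t0}
s0 ∈ B0, t0 ∈ B6 → different blocks

not bisimilar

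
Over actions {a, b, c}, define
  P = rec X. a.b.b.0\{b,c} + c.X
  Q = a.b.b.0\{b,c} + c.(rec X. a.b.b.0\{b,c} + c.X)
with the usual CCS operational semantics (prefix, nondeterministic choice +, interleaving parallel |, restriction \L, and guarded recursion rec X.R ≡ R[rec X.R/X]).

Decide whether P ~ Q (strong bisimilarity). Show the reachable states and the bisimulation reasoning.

LTS(P): 4 reachable states
  s0 = rec X. a.b.b.0\{b,c} + c.X → -a-> s1, -c-> s0
  s1 = b.b.0\{b,c} → -b-> s2
  s2 = b.0\{b,c} → -b-> s3
  s3 = 0\{b,c} → stopped
LTS(Q): 5 reachable states
  t0 = a.b.b.0\{b,c} + c.(rec X. a.b.b.0\{b,c} + c.X) → -a-> t1, -c-> t2
  t1 = b.b.0\{b,c} → -b-> t3
  t2 = rec X. a.b.b.0\{b,c} + c.X → -a-> t1, -c-> t2
  t3 = b.0\{b,c} → -b-> t4
  t4 = 0\{b,c} → stopped
Bisimilarity quotient blocks:
  B0 = {s0, t0, t2}
  B1 = {s1, t1}
  B2 = {s2, t3}
  B3 = {s3, t4}
s0 ∈ B0, t0 ∈ B0 → same block

P ~ Q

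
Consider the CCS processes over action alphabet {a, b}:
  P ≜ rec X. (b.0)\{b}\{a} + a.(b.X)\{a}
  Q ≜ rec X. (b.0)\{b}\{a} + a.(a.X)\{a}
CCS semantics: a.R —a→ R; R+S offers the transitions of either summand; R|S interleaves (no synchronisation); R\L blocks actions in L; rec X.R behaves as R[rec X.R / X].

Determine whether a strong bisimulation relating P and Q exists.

not bisimilar

P's transition system — 3 states:
  m0 = rec X. (b.0)\{b}\{a} + a.(b.X)\{a} | -a-> m1
  m1 = (b.(rec X. (b.0)\{b}\{a} + a.(b.X)\{a}))\{a} | -b-> m2
  m2 = (rec X. (b.0)\{b}\{a} + a.(b.X)\{a})\{a} | stopped
Q's transition system — 2 states:
  n0 = rec X. (b.0)\{b}\{a} + a.(a.X)\{a} | -a-> n1
  n1 = (a.(rec X. (b.0)\{b}\{a} + a.(a.X)\{a}))\{a} | stopped
Coarsest stable partition (strong bisimilarity classes):
  B0 = {m0}
  B1 = {m1}
  B2 = {m2, n1}
  B3 = {n0}
m0 ∈ B0, n0 ∈ B3 → different blocks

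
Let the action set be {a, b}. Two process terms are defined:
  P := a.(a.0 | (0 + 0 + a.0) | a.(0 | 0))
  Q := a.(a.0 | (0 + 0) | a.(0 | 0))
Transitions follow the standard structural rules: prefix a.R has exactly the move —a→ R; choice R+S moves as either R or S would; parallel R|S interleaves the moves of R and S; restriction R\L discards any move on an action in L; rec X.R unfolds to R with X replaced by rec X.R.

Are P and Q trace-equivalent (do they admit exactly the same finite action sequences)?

traces(P) ≠ traces(Q) — witness ⟨aaaa⟩

LTS(P): 9 reachable states
  m0 = a.(a.0 | (0 + 0 + a.0) | a.(0 | 0)) ⊢ -a-> m1
  m1 = a.0 | (0 + 0 + a.0) | a.(0 | 0) ⊢ -a-> m2, -a-> m3, -a-> m4
  m2 = 0 | (0 + 0 + a.0) | a.(0 | 0) ⊢ -a-> m5, -a-> m6
  m3 = a.0 | (0 + 0 + a.0) | (0 | 0) ⊢ -a-> m5, -a-> m7
  m4 = a.0 | 0 | a.(0 | 0) ⊢ -a-> m6, -a-> m7
  m5 = 0 | (0 + 0 + a.0) | (0 | 0) ⊢ -a-> m8
  m6 = 0 | 0 | a.(0 | 0) ⊢ -a-> m8
  m7 = a.0 | 0 | (0 | 0) ⊢ -a-> m8
  m8 = 0 | 0 | (0 | 0) ⊢ ·
LTS(Q): 5 reachable states
  n0 = a.(a.0 | (0 + 0) | a.(0 | 0)) ⊢ -a-> n1
  n1 = a.0 | (0 + 0) | a.(0 | 0) ⊢ -a-> n2, -a-> n3
  n2 = 0 | (0 + 0) | a.(0 | 0) ⊢ -a-> n4
  n3 = a.0 | (0 + 0) | (0 | 0) ⊢ -a-> n4
  n4 = 0 | (0 + 0) | (0 | 0) ⊢ ·
Executing aaaa from P (initial set {m0}):
  step 1 (a): {m1}
  step 2 (a): {m2, m3, m4}
  step 3 (a): {m5, m6, m7}
  step 4 (a): {m8}
  ✓ P
Executing aaaa from Q (initial set {n0}):
  step 1 (a): {n1}
  step 2 (a): {n2, n3}
  step 3 (a): {n4}
  step 4 (a): ∅ (Q stuck)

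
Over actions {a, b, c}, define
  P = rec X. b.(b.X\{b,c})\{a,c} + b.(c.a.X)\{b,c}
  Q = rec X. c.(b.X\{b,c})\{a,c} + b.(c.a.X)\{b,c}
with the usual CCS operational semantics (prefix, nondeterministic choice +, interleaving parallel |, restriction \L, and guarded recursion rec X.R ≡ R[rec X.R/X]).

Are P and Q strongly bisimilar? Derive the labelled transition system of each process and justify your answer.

Reachable graph of P (4 states):
  u0 = rec X. b.(b.X\{b,c})\{a,c} + b.(c.a.X)\{b,c} has moves --b--▸ u1, --b--▸ u2
  u1 = (b.(rec X. b.(b.X\{b,c})\{a,c} + b.(c.a.X)\{b,c})\{b,c})\{a,c} has moves --b--▸ u3
  u2 = (c.a.(rec X. b.(b.X\{b,c})\{a,c} + b.(c.a.X)\{b,c}))\{b,c} has moves ·
  u3 = (rec X. b.(b.X\{b,c})\{a,c} + b.(c.a.X)\{b,c})\{b,c}\{a,c} has moves ·
Reachable graph of Q (4 states):
  v0 = rec X. c.(b.X\{b,c})\{a,c} + b.(c.a.X)\{b,c} has moves --b--▸ v1, --c--▸ v2
  v1 = (c.a.(rec X. c.(b.X\{b,c})\{a,c} + b.(c.a.X)\{b,c}))\{b,c} has moves ·
  v2 = (b.(rec X. c.(b.X\{b,c})\{a,c} + b.(c.a.X)\{b,c})\{b,c})\{a,c} has moves --b--▸ v3
  v3 = (rec X. c.(b.X\{b,c})\{a,c} + b.(c.a.X)\{b,c})\{b,c}\{a,c} has moves ·
Bisimilarity quotient blocks:
  B0 = {u0}
  B1 = {u1, v2}
  B2 = {u2, u3, v1, v3}
  B3 = {v0}
u0 ∈ B0, v0 ∈ B3 → different blocks

not bisimilar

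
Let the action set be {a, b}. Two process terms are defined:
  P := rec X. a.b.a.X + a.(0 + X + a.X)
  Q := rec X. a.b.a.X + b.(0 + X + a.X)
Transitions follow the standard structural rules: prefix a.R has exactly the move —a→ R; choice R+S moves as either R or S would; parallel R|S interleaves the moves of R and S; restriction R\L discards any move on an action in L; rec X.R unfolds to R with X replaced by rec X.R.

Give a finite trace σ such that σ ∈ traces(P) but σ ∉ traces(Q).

LTS(P): 4 reachable states
  m0 = rec X. a.b.a.X + a.(0 + X + a.X) ⊢ ··a··> m1, ··a··> m2
  m1 = 0 + (rec X. a.b.a.X + a.(0 + X + a.X)) + a.(rec X. a.b.a.X + a.(0 + X + a.X)) ⊢ ··a··> m0, ··a··> m1, ··a··> m2
  m2 = b.a.(rec X. a.b.a.X + a.(0 + X + a.X)) ⊢ ··b··> m3
  m3 = a.(rec X. a.b.a.X + a.(0 + X + a.X)) ⊢ ··a··> m0
LTS(Q): 4 reachable states
  n0 = rec X. a.b.a.X + b.(0 + X + a.X) ⊢ ··a··> n1, ··b··> n2
  n1 = b.a.(rec X. a.b.a.X + b.(0 + X + a.X)) ⊢ ··b··> n3
  n2 = 0 + (rec X. a.b.a.X + b.(0 + X + a.X)) + a.(rec X. a.b.a.X + b.(0 + X + a.X)) ⊢ ··a··> n0, ··a··> n1, ··b··> n2
  n3 = a.(rec X. a.b.a.X + b.(0 + X + a.X)) ⊢ ··a··> n0
Trace ⟨aa⟩ through P, begin at {m0}:
  [1] a ⇒ {m1, m2}
  [2] a ⇒ {m0, m1, m2}
  ✓ P
Trace ⟨aa⟩ through Q, begin at {n0}:
  [1] a ⇒ {n1}
  [2] a ⇒ ∅ (Q stuck)

aa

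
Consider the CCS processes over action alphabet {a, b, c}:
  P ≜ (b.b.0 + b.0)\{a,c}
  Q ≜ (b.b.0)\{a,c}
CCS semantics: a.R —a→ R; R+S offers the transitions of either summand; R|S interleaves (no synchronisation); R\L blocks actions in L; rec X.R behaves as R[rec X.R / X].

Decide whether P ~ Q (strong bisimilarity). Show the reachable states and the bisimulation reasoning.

not bisimilar

Reachable graph of P (3 states):
  p0 = (b.b.0 + b.0)\{a,c} | --b--▸ p1, --b--▸ p2
  p1 = (b.0)\{a,c} | --b--▸ p2
  p2 = 0\{a,c} | (no moves)
Reachable graph of Q (3 states):
  q0 = (b.b.0)\{a,c} | --b--▸ q1
  q1 = (b.0)\{a,c} | --b--▸ q2
  q2 = 0\{a,c} | (no moves)
Partition-refinement fixed point:
  B0 = {p0}
  B1 = {p2, q2}
  B2 = {p1, q1}
  B3 = {q0}
p0 ∈ B0, q0 ∈ B3 → different blocks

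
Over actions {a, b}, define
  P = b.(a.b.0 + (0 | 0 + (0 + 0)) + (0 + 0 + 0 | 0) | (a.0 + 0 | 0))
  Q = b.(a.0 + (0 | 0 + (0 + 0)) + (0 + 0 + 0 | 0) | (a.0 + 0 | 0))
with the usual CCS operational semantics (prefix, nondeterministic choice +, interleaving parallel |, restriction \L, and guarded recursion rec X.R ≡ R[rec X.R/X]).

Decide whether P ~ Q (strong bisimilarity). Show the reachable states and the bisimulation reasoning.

P ≁ Q

P's transition system — 5 states:
  u0 = b.(a.b.0 + (0 | 0 + (0 + 0)) + (0 + 0 + 0 | 0) | (a.0 + 0 | 0)) has moves -b-> u1
  u1 = a.b.0 + (0 | 0 + (0 + 0)) + (0 + 0 + 0 | 0) | (a.0 + 0 | 0) has moves -a-> u2, -a-> u3
  u2 = (0 + 0 + 0 | 0) | 0 has moves ·
  u3 = b.0 has moves -b-> u4
  u4 = 0 has moves ·
Q's transition system — 4 states:
  v0 = b.(a.0 + (0 | 0 + (0 + 0)) + (0 + 0 + 0 | 0) | (a.0 + 0 | 0)) has moves -b-> v1
  v1 = a.0 + (0 | 0 + (0 + 0)) + (0 + 0 + 0 | 0) | (a.0 + 0 | 0) has moves -a-> v2, -a-> v3
  v2 = (0 + 0 + 0 | 0) | 0 has moves ·
  v3 = 0 has moves ·
Coarsest stable partition (strong bisimilarity classes):
  B0 = {u0}
  B1 = {u1}
  B2 = {u3}
  B3 = {u2, u4, v2, v3}
  B4 = {v0}
  B5 = {v1}
u0 ∈ B0, v0 ∈ B4 → different blocks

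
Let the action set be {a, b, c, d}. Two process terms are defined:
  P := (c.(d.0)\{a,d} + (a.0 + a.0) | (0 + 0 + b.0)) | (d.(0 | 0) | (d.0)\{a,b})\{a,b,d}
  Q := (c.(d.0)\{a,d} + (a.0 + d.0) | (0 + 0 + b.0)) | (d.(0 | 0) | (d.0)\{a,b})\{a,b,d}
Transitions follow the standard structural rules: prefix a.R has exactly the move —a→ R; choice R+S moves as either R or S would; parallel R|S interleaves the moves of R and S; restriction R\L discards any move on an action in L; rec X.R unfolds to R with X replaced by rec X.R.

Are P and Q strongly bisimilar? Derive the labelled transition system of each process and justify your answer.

LTS(P): 5 reachable states
  u0 = (c.(d.0)\{a,d} + (a.0 + a.0) | (0 + 0 + b.0)) | (d.(0 | 0) | (d.0)\{a,b})\{a,b,d} has moves ··a··> u1, ··b··> u2, ··c··> u3
  u1 = 0 | (0 + 0 + b.0) | (d.(0 | 0) | (d.0)\{a,b})\{a,b,d} has moves ··b··> u4
  u2 = (a.0 + a.0) | 0 | (d.(0 | 0) | (d.0)\{a,b})\{a,b,d} has moves ··a··> u4
  u3 = (d.0)\{a,d} | (d.(0 | 0) | (d.0)\{a,b})\{a,b,d} has moves stopped
  u4 = 0 | 0 | (d.(0 | 0) | (d.0)\{a,b})\{a,b,d} has moves stopped
LTS(Q): 5 reachable states
  v0 = (c.(d.0)\{a,d} + (a.0 + d.0) | (0 + 0 + b.0)) | (d.(0 | 0) | (d.0)\{a,b})\{a,b,d} has moves ··a··> v1, ··b··> v2, ··c··> v3, ··d··> v1
  v1 = 0 | (0 + 0 + b.0) | (d.(0 | 0) | (d.0)\{a,b})\{a,b,d} has moves ··b··> v4
  v2 = (a.0 + d.0) | 0 | (d.(0 | 0) | (d.0)\{a,b})\{a,b,d} has moves ··a··> v4, ··d··> v4
  v3 = (d.0)\{a,d} | (d.(0 | 0) | (d.0)\{a,b})\{a,b,d} has moves stopped
  v4 = 0 | 0 | (d.(0 | 0) | (d.0)\{a,b})\{a,b,d} has moves stopped
Bisimilarity quotient blocks:
  B0 = {u0}
  B1 = {u3, u4, v3, v4}
  B2 = {u2}
  B3 = {u1, v1}
  B4 = {v0}
  B5 = {v2}
u0 ∈ B0, v0 ∈ B4 → different blocks

not bisimilar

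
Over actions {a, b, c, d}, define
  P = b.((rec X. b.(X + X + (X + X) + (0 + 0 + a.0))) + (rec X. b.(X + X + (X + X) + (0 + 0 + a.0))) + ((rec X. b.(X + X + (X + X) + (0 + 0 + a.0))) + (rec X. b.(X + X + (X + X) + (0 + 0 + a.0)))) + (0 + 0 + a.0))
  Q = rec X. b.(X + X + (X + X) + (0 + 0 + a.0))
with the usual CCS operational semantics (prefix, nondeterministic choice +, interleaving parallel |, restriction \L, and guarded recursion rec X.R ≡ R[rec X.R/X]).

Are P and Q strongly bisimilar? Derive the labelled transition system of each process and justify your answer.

P's transition system — 3 states:
  s0 = b.((rec X. b.(X + X + (X + X) + (0 + 0 + a.0))) + (rec X. b.(X + X + (X + X) + (0 + 0 + a.0))) + ((rec X. b.(X + X + (X + X) + (0 + 0 + a.0))) + (rec X. b.(X + X + (X + X) + (0 + 0 + a.0)))) + (0 + 0 + a.0)) | -b-> s1
  s1 = (rec X. b.(X + X + (X + X) + (0 + 0 + a.0))) + (rec X. b.(X + X + (X + X) + (0 + 0 + a.0))) + ((rec X. b.(X + X + (X + X) + (0 + 0 + a.0))) + (rec X. b.(X + X + (X + X) + (0 + 0 + a.0)))) + (0 + 0 + a.0) | -a-> s2, -b-> s1
  s2 = 0 | deadlocked
Q's transition system — 3 states:
  t0 = rec X. b.(X + X + (X + X) + (0 + 0 + a.0)) | -b-> t1
  t1 = (rec X. b.(X + X + (X + X) + (0 + 0 + a.0))) + (rec X. b.(X + X + (X + X) + (0 + 0 + a.0))) + ((rec X. b.(X + X + (X + X) + (0 + 0 + a.0))) + (rec X. b.(X + X + (X + X) + (0 + 0 + a.0)))) + (0 + 0 + a.0) | -a-> t2, -b-> t1
  t2 = 0 | deadlocked
Partition-refinement fixed point:
  B0 = {s0, t0}
  B1 = {s1, t1}
  B2 = {s2, t2}
s0 ∈ B0, t0 ∈ B0 → same block

P ~ Q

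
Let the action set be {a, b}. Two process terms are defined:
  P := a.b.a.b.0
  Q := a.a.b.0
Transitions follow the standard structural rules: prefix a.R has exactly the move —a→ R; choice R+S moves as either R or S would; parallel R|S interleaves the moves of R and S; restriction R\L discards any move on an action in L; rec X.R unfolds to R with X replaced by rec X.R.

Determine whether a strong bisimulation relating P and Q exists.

P's transition system — 5 states:
  m0 = a.b.a.b.0 → —a→ m1
  m1 = b.a.b.0 → —b→ m2
  m2 = a.b.0 → —a→ m3
  m3 = b.0 → —b→ m4
  m4 = 0 → deadlocked
Q's transition system — 4 states:
  n0 = a.a.b.0 → —a→ n1
  n1 = a.b.0 → —a→ n2
  n2 = b.0 → —b→ n3
  n3 = 0 → deadlocked
Coarsest stable partition (strong bisimilarity classes):
  B0 = {m0}
  B1 = {m1}
  B2 = {m2, n1}
  B3 = {m3, n2}
  B4 = {m4, n3}
  B5 = {n0}
m0 ∈ B0, n0 ∈ B5 → different blocks

NO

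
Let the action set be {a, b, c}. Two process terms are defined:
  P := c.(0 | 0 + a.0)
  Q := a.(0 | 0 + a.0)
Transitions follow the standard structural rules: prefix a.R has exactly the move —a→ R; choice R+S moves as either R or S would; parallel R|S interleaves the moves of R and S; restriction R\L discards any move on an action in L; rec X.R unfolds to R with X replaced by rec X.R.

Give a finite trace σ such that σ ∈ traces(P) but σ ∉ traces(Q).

c

P's transition system — 3 states:
  p0 = c.(0 | 0 + a.0) | ··c··> p1
  p1 = 0 | 0 + a.0 | ··a··> p2
  p2 = 0 | (no moves)
Q's transition system — 3 states:
  q0 = a.(0 | 0 + a.0) | ··a··> q1
  q1 = 0 | 0 + a.0 | ··a··> q2
  q2 = 0 | (no moves)
Trace ⟨c⟩ through P, begin at {p0}:
  [1] c ⇒ {p1}
  ✓ P
Trace ⟨c⟩ through Q, begin at {q0}:
  [1] c ⇒ no successor for Q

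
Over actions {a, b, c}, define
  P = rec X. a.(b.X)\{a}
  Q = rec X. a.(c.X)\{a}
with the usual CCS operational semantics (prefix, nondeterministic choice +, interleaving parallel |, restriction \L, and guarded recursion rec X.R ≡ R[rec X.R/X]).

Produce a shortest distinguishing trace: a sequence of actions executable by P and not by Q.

LTS(P): 3 reachable states
  s0 = rec X. a.(b.X)\{a} :: —a→ s1
  s1 = (b.(rec X. a.(b.X)\{a}))\{a} :: —b→ s2
  s2 = (rec X. a.(b.X)\{a})\{a} :: (no moves)
LTS(Q): 3 reachable states
  t0 = rec X. a.(c.X)\{a} :: —a→ t1
  t1 = (c.(rec X. a.(c.X)\{a}))\{a} :: —c→ t2
  t2 = (rec X. a.(c.X)\{a})\{a} :: (no moves)
Trace ⟨ab⟩ through P, begin at {s0}:
  step 1 (a): {s1}
  step 2 (b): {s2}
  ✓ P
Trace ⟨ab⟩ through Q, begin at {t0}:
  step 1 (a): {t1}
  step 2 (b): ∅ (Q stuck)

ab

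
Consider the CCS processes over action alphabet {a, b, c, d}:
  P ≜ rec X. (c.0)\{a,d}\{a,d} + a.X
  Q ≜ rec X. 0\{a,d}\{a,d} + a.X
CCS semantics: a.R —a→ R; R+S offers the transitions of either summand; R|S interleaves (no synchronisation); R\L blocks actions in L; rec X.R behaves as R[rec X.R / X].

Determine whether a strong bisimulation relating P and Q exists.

NO

P's transition system — 2 states:
  p0 = rec X. (c.0)\{a,d}\{a,d} + a.X has moves ··a··> p0, ··c··> p1
  p1 = 0\{a,d}\{a,d} has moves ·
Q's transition system — 1 states:
  q0 = rec X. 0\{a,d}\{a,d} + a.X has moves ··a··> q0
Coarsest stable partition (strong bisimilarity classes):
  B0 = {p0}
  B1 = {p1}
  B2 = {q0}
p0 ∈ B0, q0 ∈ B2 → different blocks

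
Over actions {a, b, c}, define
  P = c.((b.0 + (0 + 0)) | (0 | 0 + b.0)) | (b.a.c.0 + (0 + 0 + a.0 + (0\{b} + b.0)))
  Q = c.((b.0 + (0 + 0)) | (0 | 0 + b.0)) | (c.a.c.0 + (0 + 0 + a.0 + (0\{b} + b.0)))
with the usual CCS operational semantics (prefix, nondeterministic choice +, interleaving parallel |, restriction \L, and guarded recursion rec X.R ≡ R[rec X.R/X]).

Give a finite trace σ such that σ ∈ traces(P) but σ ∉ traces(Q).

Reachable graph of P (20 states):
  u0 = c.((b.0 + (0 + 0)) | (0 | 0 + b.0)) | (b.a.c.0 + (0 + 0 + a.0 + (0\{b} + b.0))) → ··a··> u1, ··b··> u1, ··b··> u2, ··c··> u3
  u1 = c.((b.0 + (0 + 0)) | (0 | 0 + b.0)) | 0 → ··c··> u4
  u2 = c.((b.0 + (0 + 0)) | (0 | 0 + b.0)) | a.c.0 → ··a··> u5, ··c··> u6
  u3 = (b.0 + (0 + 0)) | (0 | 0 + b.0) | (b.a.c.0 + (0 + 0 + a.0 + (0\{b} + b.0))) → ··a··> u4, ··b··> u4, ··b··> u6, ··b··> u7, ··b··> u8
  u4 = (b.0 + (0 + 0)) | (0 | 0 + b.0) | 0 → ··b··> u10, ··b··> u9
  u5 = c.((b.0 + (0 + 0)) | (0 | 0 + b.0)) | c.0 → ··c··> u1, ··c··> u11
  u6 = (b.0 + (0 + 0)) | (0 | 0 + b.0) | a.c.0 → ··a··> u11, ··b··> u12, ··b··> u13
  u7 = (b.0 + (0 + 0)) | 0 | (b.a.c.0 + (0 + 0 + a.0 + (0\{b} + b.0))) → ··a··> u9, ··b··> u12, ··b··> u14, ··b··> u9
  u8 = 0 | (0 | 0 + b.0) | (b.a.c.0 + (0 + 0 + a.0 + (0\{b} + b.0))) → ··a··> u10, ··b··> u10, ··b··> u13, ··b··> u14
  u9 = (b.0 + (0 + 0)) | 0 | 0 → ··b··> u15
  u10 = 0 | (0 | 0 + b.0) | 0 → ··b··> u15
  u11 = (b.0 + (0 + 0)) | (0 | 0 + b.0) | c.0 → ··b··> u16, ··b··> u17, ··c··> u4
  u12 = (b.0 + (0 + 0)) | 0 | a.c.0 → ··a··> u16, ··b··> u18
  u13 = 0 | (0 | 0 + b.0) | a.c.0 → ··a··> u17, ··b··> u18
  u14 = 0 | 0 | (b.a.c.0 + (0 + 0 + a.0 + (0\{b} + b.0))) → ··a··> u15, ··b··> u15, ··b··> u18
  u15 = 0 | 0 | 0 → ·
  u16 = (b.0 + (0 + 0)) | 0 | c.0 → ··b··> u19, ··c··> u9
  u17 = 0 | (0 | 0 + b.0) | c.0 → ··b··> u19, ··c··> u10
  u18 = 0 | 0 | a.c.0 → ··a··> u19
  u19 = 0 | 0 | c.0 → ··c··> u15
Reachable graph of Q (20 states):
  v0 = c.((b.0 + (0 + 0)) | (0 | 0 + b.0)) | (c.a.c.0 + (0 + 0 + a.0 + (0\{b} + b.0))) → ··a··> v1, ··b··> v1, ··c··> v2, ··c··> v3
  v1 = c.((b.0 + (0 + 0)) | (0 | 0 + b.0)) | 0 → ··c··> v4
  v2 = (b.0 + (0 + 0)) | (0 | 0 + b.0) | (c.a.c.0 + (0 + 0 + a.0 + (0\{b} + b.0))) → ··a··> v4, ··b··> v4, ··b··> v5, ··b··> v6, ··c··> v7
  v3 = c.((b.0 + (0 + 0)) | (0 | 0 + b.0)) | a.c.0 → ··a··> v8, ··c··> v7
  v4 = (b.0 + (0 + 0)) | (0 | 0 + b.0) | 0 → ··b··> v10, ··b··> v9
  v5 = (b.0 + (0 + 0)) | 0 | (c.a.c.0 + (0 + 0 + a.0 + (0\{b} + b.0))) → ··a··> v9, ··b··> v11, ··b··> v9, ··c··> v12
  v6 = 0 | (0 | 0 + b.0) | (c.a.c.0 + (0 + 0 + a.0 + (0\{b} + b.0))) → ··a··> v10, ··b··> v10, ··b··> v11, ··c··> v13
  v7 = (b.0 + (0 + 0)) | (0 | 0 + b.0) | a.c.0 → ··a··> v14, ··b··> v12, ··b··> v13
  v8 = c.((b.0 + (0 + 0)) | (0 | 0 + b.0)) | c.0 → ··c··> v1, ··c··> v14
  v9 = (b.0 + (0 + 0)) | 0 | 0 → ··b··> v15
  v10 = 0 | (0 | 0 + b.0) | 0 → ··b··> v15
  v11 = 0 | 0 | (c.a.c.0 + (0 + 0 + a.0 + (0\{b} + b.0))) → ··a··> v15, ··b··> v15, ··c··> v16
  v12 = (b.0 + (0 + 0)) | 0 | a.c.0 → ··a··> v17, ··b··> v16
  v13 = 0 | (0 | 0 + b.0) | a.c.0 → ··a··> v18, ··b··> v16
  v14 = (b.0 + (0 + 0)) | (0 | 0 + b.0) | c.0 → ··b··> v17, ··b··> v18, ··c··> v4
  v15 = 0 | 0 | 0 → ·
  v16 = 0 | 0 | a.c.0 → ··a··> v19
  v17 = (b.0 + (0 + 0)) | 0 | c.0 → ··b··> v19, ··c··> v9
  v18 = 0 | (0 | 0 + b.0) | c.0 → ··b··> v19, ··c··> v10
  v19 = 0 | 0 | c.0 → ··c··> v15
Run σ = ⟨ba⟩ on P: start {u0}
  [1] b ⇒ {u1, u2}
  [2] a ⇒ {u5}
  ✓ P
Run σ = ⟨ba⟩ on Q: start {v0}
  [1] b ⇒ {v1}
  [2] a ⇒ ∅  — Q cannot continue

ba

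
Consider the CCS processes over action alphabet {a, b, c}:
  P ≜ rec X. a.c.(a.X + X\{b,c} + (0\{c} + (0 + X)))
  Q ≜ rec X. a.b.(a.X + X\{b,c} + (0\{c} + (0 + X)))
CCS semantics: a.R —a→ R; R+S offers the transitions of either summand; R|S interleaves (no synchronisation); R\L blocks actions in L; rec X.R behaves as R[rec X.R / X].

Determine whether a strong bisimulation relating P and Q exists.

P's transition system — 4 states:
  m0 = rec X. a.c.(a.X + X\{b,c} + (0\{c} + (0 + X))) has moves —a→ m1
  m1 = c.(a.(rec X. a.c.(a.X + X\{b,c} + (0\{c} + (0 + X)))) + (rec X. a.c.(a.X + X\{b,c} + (0\{c} + (0 + X))))\{b,c} + (0\{c} + (0 + (rec X. a.c.(a.X + X\{b,c} + (0\{c} + (0 + X))))))) has moves —c→ m2
  m2 = a.(rec X. a.c.(a.X + X\{b,c} + (0\{c} + (0 + X)))) + (rec X. a.c.(a.X + X\{b,c} + (0\{c} + (0 + X))))\{b,c} + (0\{c} + (0 + (rec X. a.c.(a.X + X\{b,c} + (0\{c} + (0 + X)))))) has moves —a→ m0, —a→ m1, —a→ m3
  m3 = (c.(a.(rec X. a.c.(a.X + X\{b,c} + (0\{c} + (0 + X)))) + (rec X. a.c.(a.X + X\{b,c} + (0\{c} + (0 + X))))\{b,c} + (0\{c} + (0 + (rec X. a.c.(a.X + X\{b,c} + (0\{c} + (0 + X))))))))\{b,c} has moves deadlocked
Q's transition system — 4 states:
  n0 = rec X. a.b.(a.X + X\{b,c} + (0\{c} + (0 + X))) has moves —a→ n1
  n1 = b.(a.(rec X. a.b.(a.X + X\{b,c} + (0\{c} + (0 + X)))) + (rec X. a.b.(a.X + X\{b,c} + (0\{c} + (0 + X))))\{b,c} + (0\{c} + (0 + (rec X. a.b.(a.X + X\{b,c} + (0\{c} + (0 + X))))))) has moves —b→ n2
  n2 = a.(rec X. a.b.(a.X + X\{b,c} + (0\{c} + (0 + X)))) + (rec X. a.b.(a.X + X\{b,c} + (0\{c} + (0 + X))))\{b,c} + (0\{c} + (0 + (rec X. a.b.(a.X + X\{b,c} + (0\{c} + (0 + X)))))) has moves —a→ n0, —a→ n1, —a→ n3
  n3 = (b.(a.(rec X. a.b.(a.X + X\{b,c} + (0\{c} + (0 + X)))) + (rec X. a.b.(a.X + X\{b,c} + (0\{c} + (0 + X))))\{b,c} + (0\{c} + (0 + (rec X. a.b.(a.X + X\{b,c} + (0\{c} + (0 + X))))))))\{b,c} has moves deadlocked
Bisimilarity quotient blocks:
  B0 = {m0}
  B1 = {m1}
  B2 = {m2}
  B3 = {m3, n3}
  B4 = {n0}
  B5 = {n1}
  B6 = {n2}
m0 ∈ B0, n0 ∈ B4 → different blocks

P ≁ Q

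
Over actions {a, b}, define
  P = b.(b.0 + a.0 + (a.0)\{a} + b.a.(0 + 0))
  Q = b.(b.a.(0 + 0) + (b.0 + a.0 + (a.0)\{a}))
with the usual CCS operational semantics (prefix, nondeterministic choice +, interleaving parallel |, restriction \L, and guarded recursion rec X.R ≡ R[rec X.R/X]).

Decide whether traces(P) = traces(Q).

Reachable graph of P (5 states):
  m0 = b.(b.0 + a.0 + (a.0)\{a} + b.a.(0 + 0)) :: =b=> m1
  m1 = b.0 + a.0 + (a.0)\{a} + b.a.(0 + 0) :: =a=> m2, =b=> m2, =b=> m3
  m2 = 0 :: (no moves)
  m3 = a.(0 + 0) :: =a=> m4
  m4 = 0 + 0 :: (no moves)
Reachable graph of Q (5 states):
  n0 = b.(b.a.(0 + 0) + (b.0 + a.0 + (a.0)\{a})) :: =b=> n1
  n1 = b.a.(0 + 0) + (b.0 + a.0 + (a.0)\{a}) :: =a=> n2, =b=> n2, =b=> n3
  n2 = 0 :: (no moves)
  n3 = a.(0 + 0) :: =a=> n4
  n4 = 0 + 0 :: (no moves)
Partition-refinement fixed point:
  B0 = {m0, n0}
  B1 = {m1, n1}
  B2 = {m2, m4, n2, n4}
  B3 = {m3, n3}
m0 ∈ B0, n0 ∈ B0 → same block
Bisimilar ⇒ trace-equivalent.

YES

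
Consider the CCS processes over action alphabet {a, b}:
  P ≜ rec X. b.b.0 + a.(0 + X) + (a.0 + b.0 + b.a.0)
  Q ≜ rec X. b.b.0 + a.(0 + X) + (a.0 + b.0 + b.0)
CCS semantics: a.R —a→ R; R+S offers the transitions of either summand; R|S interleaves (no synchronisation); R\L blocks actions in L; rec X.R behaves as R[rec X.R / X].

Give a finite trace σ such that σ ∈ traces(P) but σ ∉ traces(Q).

ba

P's transition system — 5 states:
  p0 = rec X. b.b.0 + a.(0 + X) + (a.0 + b.0 + b.a.0) → --a--▸ p1, --a--▸ p2, --b--▸ p1, --b--▸ p3, --b--▸ p4
  p1 = 0 → (no moves)
  p2 = 0 + (rec X. b.b.0 + a.(0 + X) + (a.0 + b.0 + b.a.0)) → --a--▸ p1, --a--▸ p2, --b--▸ p1, --b--▸ p3, --b--▸ p4
  p3 = a.0 → --a--▸ p1
  p4 = b.0 → --b--▸ p1
Q's transition system — 4 states:
  q0 = rec X. b.b.0 + a.(0 + X) + (a.0 + b.0 + b.0) → --a--▸ q1, --a--▸ q2, --b--▸ q1, --b--▸ q3
  q1 = 0 → (no moves)
  q2 = 0 + (rec X. b.b.0 + a.(0 + X) + (a.0 + b.0 + b.0)) → --a--▸ q1, --a--▸ q2, --b--▸ q1, --b--▸ q3
  q3 = b.0 → --b--▸ q1
Executing ba from P (initial set {p0}):
  step 1 (b): {p1, p3, p4}
  step 2 (a): {p1}
  P completes σ.
Executing ba from Q (initial set {q0}):
  step 1 (b): {q1, q3}
  step 2 (a): ∅ (Q stuck)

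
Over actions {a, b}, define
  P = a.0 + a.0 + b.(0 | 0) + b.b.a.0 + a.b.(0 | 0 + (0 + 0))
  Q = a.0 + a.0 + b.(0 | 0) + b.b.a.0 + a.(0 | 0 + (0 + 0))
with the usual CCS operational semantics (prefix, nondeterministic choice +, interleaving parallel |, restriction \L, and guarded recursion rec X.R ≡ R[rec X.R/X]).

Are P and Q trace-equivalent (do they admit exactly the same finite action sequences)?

LTS(P): 7 reachable states
  m0 = a.0 + a.0 + b.(0 | 0) + b.b.a.0 + a.b.(0 | 0 + (0 + 0)) ⊢ ··a··> m1, ··a··> m2, ··b··> m3, ··b··> m4
  m1 = 0 ⊢ ·
  m2 = b.(0 | 0 + (0 + 0)) ⊢ ··b··> m5
  m3 = 0 | 0 ⊢ ·
  m4 = b.a.0 ⊢ ··b··> m6
  m5 = 0 | 0 + (0 + 0) ⊢ ·
  m6 = a.0 ⊢ ··a··> m1
LTS(Q): 6 reachable states
  n0 = a.0 + a.0 + b.(0 | 0) + b.b.a.0 + a.(0 | 0 + (0 + 0)) ⊢ ··a··> n1, ··a··> n2, ··b··> n3, ··b··> n4
  n1 = 0 ⊢ ·
  n2 = 0 | 0 + (0 + 0) ⊢ ·
  n3 = 0 | 0 ⊢ ·
  n4 = b.a.0 ⊢ ··b··> n5
  n5 = a.0 ⊢ ··a··> n1
Trace ⟨ab⟩ through P, begin at {m0}:
  after a @ step 1: {m1, m2}
  after b @ step 2: {m5}
  P completes σ.
Trace ⟨ab⟩ through Q, begin at {n0}:
  after a @ step 1: {n1, n2}
  after b @ step 2: ∅ (Q stuck)

NO — witness ⟨ab⟩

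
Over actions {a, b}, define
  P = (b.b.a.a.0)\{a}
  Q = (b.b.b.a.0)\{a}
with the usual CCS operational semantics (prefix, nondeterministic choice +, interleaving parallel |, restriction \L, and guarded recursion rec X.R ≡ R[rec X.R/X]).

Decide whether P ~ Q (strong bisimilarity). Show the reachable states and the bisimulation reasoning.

NO

P's transition system — 3 states:
  p0 = (b.b.a.a.0)\{a} :: —b→ p1
  p1 = (b.a.a.0)\{a} :: —b→ p2
  p2 = (a.a.0)\{a} :: ·
Q's transition system — 4 states:
  q0 = (b.b.b.a.0)\{a} :: —b→ q1
  q1 = (b.b.a.0)\{a} :: —b→ q2
  q2 = (b.a.0)\{a} :: —b→ q3
  q3 = (a.0)\{a} :: ·
Coarsest stable partition (strong bisimilarity classes):
  B0 = {p0, q1}
  B1 = {p1, q2}
  B2 = {p2, q3}
  B3 = {q0}
p0 ∈ B0, q0 ∈ B3 → different blocks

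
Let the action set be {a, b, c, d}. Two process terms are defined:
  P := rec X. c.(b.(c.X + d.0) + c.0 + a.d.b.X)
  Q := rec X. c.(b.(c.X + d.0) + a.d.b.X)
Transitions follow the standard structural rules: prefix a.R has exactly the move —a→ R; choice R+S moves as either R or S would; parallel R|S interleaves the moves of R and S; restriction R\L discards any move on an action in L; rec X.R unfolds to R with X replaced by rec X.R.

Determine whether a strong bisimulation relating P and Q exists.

P's transition system — 6 states:
  s0 = rec X. c.(b.(c.X + d.0) + c.0 + a.d.b.X) :: —c→ s1
  s1 = b.(c.(rec X. c.(b.(c.X + d.0) + c.0 + a.d.b.X)) + d.0) + c.0 + a.d.b.(rec X. c.(b.(c.X + d.0) + c.0 + a.d.b.X)) :: —a→ s2, —b→ s3, —c→ s4
  s2 = d.b.(rec X. c.(b.(c.X + d.0) + c.0 + a.d.b.X)) :: —d→ s5
  s3 = c.(rec X. c.(b.(c.X + d.0) + c.0 + a.d.b.X)) + d.0 :: —c→ s0, —d→ s4
  s4 = 0 :: stopped
  s5 = b.(rec X. c.(b.(c.X + d.0) + c.0 + a.d.b.X)) :: —b→ s0
Q's transition system — 6 states:
  t0 = rec X. c.(b.(c.X + d.0) + a.d.b.X) :: —c→ t1
  t1 = b.(c.(rec X. c.(b.(c.X + d.0) + a.d.b.X)) + d.0) + a.d.b.(rec X. c.(b.(c.X + d.0) + a.d.b.X)) :: —a→ t2, —b→ t3
  t2 = d.b.(rec X. c.(b.(c.X + d.0) + a.d.b.X)) :: —d→ t4
  t3 = c.(rec X. c.(b.(c.X + d.0) + a.d.b.X)) + d.0 :: —c→ t0, —d→ t5
  t4 = b.(rec X. c.(b.(c.X + d.0) + a.d.b.X)) :: —b→ t0
  t5 = 0 :: stopped
Partition-refinement fixed point:
  B0 = {s0}
  B1 = {s1}
  B2 = {s3}
  B3 = {s4, t5}
  B4 = {s2}
  B5 = {s5}
  B6 = {t0}
  B7 = {t1}
  B8 = {t2}
  B9 = {t4}
  B10 = {t3}
s0 ∈ B0, t0 ∈ B6 → different blocks

not bisimilar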